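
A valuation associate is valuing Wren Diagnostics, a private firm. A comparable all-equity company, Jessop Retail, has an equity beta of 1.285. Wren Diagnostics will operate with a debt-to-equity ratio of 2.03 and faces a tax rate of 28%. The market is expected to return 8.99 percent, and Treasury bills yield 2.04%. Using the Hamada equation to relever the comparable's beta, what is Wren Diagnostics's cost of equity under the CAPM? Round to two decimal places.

24.02%

β_L = β_U × [1 + (1 − t)(D/E)] = 1.285 × [1 + (1 − 0.28) × 2.03]
    = 1.285 × [1 + 0.72 × 2.03] = 1.285 × 2.4616 = 3.1632
MRP = 8.99% − 2.04% = 6.95%
E(R) = R_f + β_L × MRP = 2.04% + 3.1632 × 6.95% = 24.02%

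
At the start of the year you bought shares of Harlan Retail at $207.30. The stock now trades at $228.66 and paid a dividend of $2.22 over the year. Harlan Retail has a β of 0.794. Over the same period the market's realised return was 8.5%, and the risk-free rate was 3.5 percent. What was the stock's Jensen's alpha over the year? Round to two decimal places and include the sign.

Realised HPR = (P1 + D1 − P0) / P0 = (228.66 + 2.22 − 207.30) / 207.30 = 23.58 / 207.30 = 11.3748%
MRP = 8.5% − 3.5% = 5.00%
CAPM required = R_f + β·MRP = 3.5% + 0.794 × 5.0% = 7.4700%
α = realised − required = 11.3748% − 7.4700% = +3.90%

+3.90%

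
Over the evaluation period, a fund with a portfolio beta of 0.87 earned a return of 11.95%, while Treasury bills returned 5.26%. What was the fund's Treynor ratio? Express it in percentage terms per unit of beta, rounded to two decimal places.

Treynor = (R_P − R_f) / β_P = (11.95% − 5.26%) / 0.8700 = 6.69% / 0.8700 = 7.69%

7.69%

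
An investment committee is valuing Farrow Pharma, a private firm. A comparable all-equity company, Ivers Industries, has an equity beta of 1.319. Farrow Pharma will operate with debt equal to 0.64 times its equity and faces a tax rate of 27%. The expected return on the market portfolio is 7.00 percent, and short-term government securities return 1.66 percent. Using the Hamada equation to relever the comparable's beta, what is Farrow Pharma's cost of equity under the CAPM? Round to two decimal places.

β_L = β_U × [1 + (1 − t)(D/E)] = 1.319 × [1 + (1 − 0.27) × 0.64]
    = 1.319 × [1 + 0.73 × 0.64] = 1.319 × 1.4672 = 1.9352
MRP = 7.00% − 1.66% = 5.34%
E(R) = R_f + β_L × MRP = 1.66% + 1.9352 × 5.34% = 11.99%

11.99%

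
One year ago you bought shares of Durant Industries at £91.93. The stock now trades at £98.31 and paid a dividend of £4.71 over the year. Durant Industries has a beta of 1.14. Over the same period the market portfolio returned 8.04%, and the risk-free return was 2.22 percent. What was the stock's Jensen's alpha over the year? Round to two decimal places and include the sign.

Realised HPR = (P1 + D1 − P0) / P0 = (98.31 + 4.71 − 91.93) / 91.93 = 11.09 / 91.93 = 12.0635%
MRP = 8.04% − 2.22% = 5.82%
CAPM required = R_f + β·MRP = 2.22% + 1.14 × 5.82% = 8.8548%
α = realised − required = 12.0635% − 8.8548% = +3.21%

+3.21%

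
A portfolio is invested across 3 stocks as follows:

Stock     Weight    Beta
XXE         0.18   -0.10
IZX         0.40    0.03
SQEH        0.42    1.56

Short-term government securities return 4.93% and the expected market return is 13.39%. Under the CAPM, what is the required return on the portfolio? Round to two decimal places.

10.42%

β_P = Σ w_i β_i = 0.18×-0.10 + 0.40×0.03 + 0.42×1.56 = 0.6492
MRP = 13.39% − 4.93% = 8.46%
E(R_P) = R_f + β_P × MRP = 4.93% + 0.6492 × 8.46% = 10.42%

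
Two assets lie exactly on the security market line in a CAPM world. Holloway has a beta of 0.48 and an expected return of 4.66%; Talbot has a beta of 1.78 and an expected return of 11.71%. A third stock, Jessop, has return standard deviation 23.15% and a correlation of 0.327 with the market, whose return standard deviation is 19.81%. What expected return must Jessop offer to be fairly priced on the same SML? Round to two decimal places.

MRP = (11.71% − 4.66%) / (1.78 − 0.48) = 5.4231%
R_f = 4.66% − 0.48 × 5.4231% = 2.0569%
β_Jessop = ρ·σ_i/σ_m = 0.327 × 23.15 / 19.81 = 0.3821
E(R_Jessop) = R_f + β × MRP = 2.0569% + 0.3821 × 5.4231% = 4.13%

4.13%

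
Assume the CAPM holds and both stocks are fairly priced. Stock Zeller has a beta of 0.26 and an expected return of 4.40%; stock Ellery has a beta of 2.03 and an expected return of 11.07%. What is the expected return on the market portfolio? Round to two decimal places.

Both satisfy E(R) = R_f + β·MRP, so the slope of the SML is
MRP = (11.07% − 4.40%) / (2.03 − 0.26) = 6.67% / 1.77 = 3.7684%
R_f = E(R_Zeller) − β_Zeller·MRP = 4.40% − 0.26 × 3.7684% = 3.4202%
E(R_m) = R_f + MRP = 3.4202% + 3.7684% = 7.19%

7.19%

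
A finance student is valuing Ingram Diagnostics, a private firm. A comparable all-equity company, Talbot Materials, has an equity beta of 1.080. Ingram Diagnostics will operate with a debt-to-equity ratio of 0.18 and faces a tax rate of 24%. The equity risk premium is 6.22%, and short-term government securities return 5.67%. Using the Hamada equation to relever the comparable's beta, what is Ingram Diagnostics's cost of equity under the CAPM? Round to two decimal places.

13.31%

β_L = β_U × [1 + (1 − t)(D/E)] = 1.080 × [1 + (1 − 0.24) × 0.18]
    = 1.080 × [1 + 0.76 × 0.18] = 1.080 × 1.1368 = 1.2277
E(R) = R_f + β_L × MRP = 5.67% + 1.2277 × 6.22% = 13.31%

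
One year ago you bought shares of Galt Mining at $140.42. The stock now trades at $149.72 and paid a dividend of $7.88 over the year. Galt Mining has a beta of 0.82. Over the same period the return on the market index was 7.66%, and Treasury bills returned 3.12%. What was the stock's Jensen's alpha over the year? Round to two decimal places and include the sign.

+5.39%

Realised HPR = (P1 + D1 − P0) / P0 = (149.72 + 7.88 − 140.42) / 140.42 = 17.18 / 140.42 = 12.2347%
MRP = 7.66% − 3.12% = 4.54%
CAPM required = R_f + β·MRP = 3.12% + 0.82 × 4.54% = 6.8428%
α = realised − required = 12.2347% − 6.8428% = +5.39%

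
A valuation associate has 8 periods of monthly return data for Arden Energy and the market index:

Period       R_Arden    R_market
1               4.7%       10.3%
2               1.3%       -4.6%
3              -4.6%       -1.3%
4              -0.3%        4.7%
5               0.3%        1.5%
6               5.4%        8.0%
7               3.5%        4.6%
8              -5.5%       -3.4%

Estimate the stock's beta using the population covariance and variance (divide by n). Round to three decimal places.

Mean R_i = (4.7 + 1.3 − 4.6 − 0.3 + 0.3 + 5.4 + 3.5 − 5.5) / 8 = 0.6000%
Mean R_m = (10.3 − 4.6 − 1.3 + 4.7 + 1.5 + 8.0 + 4.6 − 3.4) / 8 = 2.4750%
Σ(R_i − R̄_i)(R_m − R̄_m) = 113.5700  ⇒  Cov = 113.5700 / 8 = 14.1963
Σ(R_m − R̄_m)² = 200.9950  ⇒  Var(R_m) = 200.9950 / 8 = 25.1244
β = Cov / Var(R_m) = 14.1963 / 25.1244 = 0.5650

0.565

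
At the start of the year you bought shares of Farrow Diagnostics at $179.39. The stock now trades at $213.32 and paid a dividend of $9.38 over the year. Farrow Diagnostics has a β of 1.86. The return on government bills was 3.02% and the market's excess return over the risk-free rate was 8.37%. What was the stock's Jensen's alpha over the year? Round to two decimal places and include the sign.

Realised HPR = (P1 + D1 − P0) / P0 = (213.32 + 9.38 − 179.39) / 179.39 = 43.31 / 179.39 = 24.1429%
CAPM required = R_f + β·MRP = 3.02% + 1.86 × 8.37% = 18.5882%
α = realised − required = 24.1429% − 18.5882% = +5.55%

+5.55%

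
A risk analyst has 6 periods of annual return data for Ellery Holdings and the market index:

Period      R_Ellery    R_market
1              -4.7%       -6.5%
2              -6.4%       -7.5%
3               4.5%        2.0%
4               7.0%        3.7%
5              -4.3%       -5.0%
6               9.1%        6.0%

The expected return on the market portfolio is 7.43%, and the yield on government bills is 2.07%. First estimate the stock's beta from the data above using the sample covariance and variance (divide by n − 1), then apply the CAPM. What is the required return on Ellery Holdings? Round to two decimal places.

8.31%

Mean R_i = (-4.7 − 6.4 + 4.5 + 7.0 − 4.3 + 9.1) / 6 = 0.8667%
Mean R_m = (-6.5 − 7.5 + 2.0 + 3.7 − 5.0 + 6.0) / 6 = -1.2167%
Σ(R_i − R̄_i)(R_m − R̄_m) = 195.8767  ⇒  Cov = 195.8767 / 5 = 39.1753
Σ(R_m − R̄_m)² = 168.3083  ⇒  Var(R_m) = 168.3083 / 5 = 33.6617
β = Cov / Var(R_m) = 39.1753 / 33.6617 = 1.1638
MRP = 7.43% − 2.07% = 5.36%
E(R) = R_f + β × MRP = 2.07% + 1.1638 × 5.36% = 8.31%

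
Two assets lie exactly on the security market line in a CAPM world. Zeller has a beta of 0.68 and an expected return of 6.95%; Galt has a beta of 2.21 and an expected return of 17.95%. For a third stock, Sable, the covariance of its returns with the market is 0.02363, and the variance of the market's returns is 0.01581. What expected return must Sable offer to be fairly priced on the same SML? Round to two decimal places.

MRP = (17.95% − 6.95%) / (2.21 − 0.68) = 7.1895%
R_f = 6.95% − 0.68 × 7.1895% = 2.0611%
β_Sable = Cov / Var(R_m) = 0.02363 / 0.01581 = 1.4946
E(R_Sable) = R_f + β × MRP = 2.0611% + 1.4946 × 7.1895% = 12.81%

12.81%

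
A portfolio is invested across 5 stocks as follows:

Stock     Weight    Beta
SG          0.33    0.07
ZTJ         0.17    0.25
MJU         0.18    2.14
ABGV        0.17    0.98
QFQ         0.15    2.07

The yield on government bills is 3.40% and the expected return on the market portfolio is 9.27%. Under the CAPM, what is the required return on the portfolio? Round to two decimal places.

8.85%

β_P = Σ w_i β_i = 0.33×0.07 + 0.17×0.25 + 0.18×2.14 + 0.17×0.98 + 0.15×2.07 = 0.9279
MRP = 9.27% − 3.40% = 5.87%
E(R_P) = R_f + β_P × MRP = 3.40% + 0.9279 × 5.87% = 8.85%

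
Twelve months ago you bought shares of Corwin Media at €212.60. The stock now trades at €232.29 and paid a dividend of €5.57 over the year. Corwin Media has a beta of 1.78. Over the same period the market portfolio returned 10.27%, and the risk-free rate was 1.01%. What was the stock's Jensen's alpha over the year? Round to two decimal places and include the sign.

-5.61%

Realised HPR = (P1 + D1 − P0) / P0 = (232.29 + 5.57 − 212.60) / 212.60 = 25.26 / 212.60 = 11.8815%
MRP = 10.27% − 1.01% = 9.26%
CAPM required = R_f + β·MRP = 1.01% + 1.78 × 9.26% = 17.4928%
α = realised − required = 11.8815% − 17.4928% = -5.61%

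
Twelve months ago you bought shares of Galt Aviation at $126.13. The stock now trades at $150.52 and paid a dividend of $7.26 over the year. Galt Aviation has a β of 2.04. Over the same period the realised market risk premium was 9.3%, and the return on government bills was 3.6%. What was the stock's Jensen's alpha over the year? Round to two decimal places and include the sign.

Realised HPR = (P1 + D1 − P0) / P0 = (150.52 + 7.26 − 126.13) / 126.13 = 31.65 / 126.13 = 25.0932%
CAPM required = R_f + β·MRP = 3.6% + 2.04 × 9.3% = 22.5720%
α = realised − required = 25.0932% − 22.5720% = +2.52%

+2.52%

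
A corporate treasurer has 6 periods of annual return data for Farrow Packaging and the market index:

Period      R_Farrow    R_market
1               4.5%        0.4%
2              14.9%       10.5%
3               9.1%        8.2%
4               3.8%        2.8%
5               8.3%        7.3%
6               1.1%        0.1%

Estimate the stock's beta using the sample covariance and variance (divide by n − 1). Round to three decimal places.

1.051

Mean R_i = (4.5 + 14.9 + 9.1 + 3.8 + 8.3 + 1.1) / 6 = 6.9500%
Mean R_m = (0.4 + 10.5 + 8.2 + 2.8 + 7.3 + 0.1) / 6 = 4.8833%
Σ(R_i − R̄_i)(R_m − R̄_m) = 100.5750  ⇒  Cov = 100.5750 / 5 = 20.1150
Σ(R_m − R̄_m)² = 95.7083  ⇒  Var(R_m) = 95.7083 / 5 = 19.1417
β = Cov / Var(R_m) = 20.1150 / 19.1417 = 1.0508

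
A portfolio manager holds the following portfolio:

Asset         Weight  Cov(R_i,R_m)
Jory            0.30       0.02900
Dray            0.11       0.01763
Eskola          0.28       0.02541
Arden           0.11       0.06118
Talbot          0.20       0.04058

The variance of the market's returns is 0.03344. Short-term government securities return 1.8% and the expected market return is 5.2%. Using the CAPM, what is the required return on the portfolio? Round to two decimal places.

5.11%

β_Jory = 0.02900 / 0.03344 = 0.8672
β_Dray = 0.01763 / 0.03344 = 0.5272
β_Eskola = 0.02541 / 0.03344 = 0.7599
β_Arden = 0.06118 / 0.03344 = 1.8295
β_Talbot = 0.04058 / 0.03344 = 1.2135
β_P = Σ w_i β_i = 0.30×0.8672 + 0.11×0.5272 + 0.28×0.7599 + 0.11×1.8295 + 0.20×1.2135 = 0.9749
MRP = 5.2% − 1.8% = 3.40%
E(R_P) = R_f + β_P × MRP = 1.8% + 0.9749 × 3.4% = 5.11%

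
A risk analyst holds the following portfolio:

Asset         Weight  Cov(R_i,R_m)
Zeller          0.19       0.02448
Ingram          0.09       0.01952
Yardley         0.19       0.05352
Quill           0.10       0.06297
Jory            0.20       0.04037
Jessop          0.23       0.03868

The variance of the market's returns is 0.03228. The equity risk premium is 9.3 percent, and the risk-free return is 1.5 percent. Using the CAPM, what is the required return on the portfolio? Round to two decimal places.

12.98%

β_Zeller = 0.02448 / 0.03228 = 0.7584
β_Ingram = 0.01952 / 0.03228 = 0.6047
β_Yardley = 0.05352 / 0.03228 = 1.6580
β_Quill = 0.06297 / 0.03228 = 1.9507
β_Jory = 0.04037 / 0.03228 = 1.2506
β_Jessop = 0.03868 / 0.03228 = 1.1983
β_P = Σ w_i β_i = 0.19×0.7584 + 0.09×0.6047 + 0.19×1.6580 + 0.10×1.9507 + 0.20×1.2506 + 0.23×1.1983 = 1.2343
E(R_P) = R_f + β_P × MRP = 1.5% + 1.2343 × 9.3% = 12.98%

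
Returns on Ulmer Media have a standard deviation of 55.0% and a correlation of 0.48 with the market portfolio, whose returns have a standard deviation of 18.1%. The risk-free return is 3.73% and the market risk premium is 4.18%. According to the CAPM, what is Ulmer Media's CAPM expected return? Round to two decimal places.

9.83%

β = ρ × σ_i / σ_m = 0.48 × 55.0% / 18.1% = 1.4586
E(R) = 3.73% + 1.4586 × 4.18% = 9.83%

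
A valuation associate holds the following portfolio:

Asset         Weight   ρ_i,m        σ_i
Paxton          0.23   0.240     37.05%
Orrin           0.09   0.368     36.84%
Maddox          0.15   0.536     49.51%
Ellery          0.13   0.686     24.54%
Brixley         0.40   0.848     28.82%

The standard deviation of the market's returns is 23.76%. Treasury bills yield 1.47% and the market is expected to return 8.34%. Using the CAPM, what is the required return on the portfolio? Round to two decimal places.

β_Paxton = 0.240 × 37.05% / 23.76% = 0.3742
β_Orrin = 0.368 × 36.84% / 23.76% = 0.5706
β_Maddox = 0.536 × 49.51% / 23.76% = 1.1169
β_Ellery = 0.686 × 24.54% / 23.76% = 0.7085
β_Brixley = 0.848 × 28.82% / 23.76% = 1.0286
β_P = Σ w_i β_i = 0.23×0.3742 + 0.09×0.5706 + 0.15×1.1169 + 0.13×0.7085 + 0.40×1.0286 = 0.8085
MRP = 8.34% − 1.47% = 6.87%
E(R_P) = R_f + β_P × MRP = 1.47% + 0.8085 × 6.87% = 7.02%

7.02%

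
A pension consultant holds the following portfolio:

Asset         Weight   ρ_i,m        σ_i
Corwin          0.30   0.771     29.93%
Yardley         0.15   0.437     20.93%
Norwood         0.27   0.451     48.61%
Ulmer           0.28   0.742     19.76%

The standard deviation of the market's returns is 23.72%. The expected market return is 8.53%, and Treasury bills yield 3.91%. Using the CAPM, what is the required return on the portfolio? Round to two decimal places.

7.48%

β_Corwin = 0.771 × 29.93% / 23.72% = 0.9729
β_Yardley = 0.437 × 20.93% / 23.72% = 0.3856
β_Norwood = 0.451 × 48.61% / 23.72% = 0.9242
β_Ulmer = 0.742 × 19.76% / 23.72% = 0.6181
β_P = Σ w_i β_i = 0.30×0.9729 + 0.15×0.3856 + 0.27×0.9242 + 0.28×0.6181 = 0.7723
MRP = 8.53% − 3.91% = 4.62%
E(R_P) = R_f + β_P × MRP = 3.91% + 0.7723 × 4.62% = 7.48%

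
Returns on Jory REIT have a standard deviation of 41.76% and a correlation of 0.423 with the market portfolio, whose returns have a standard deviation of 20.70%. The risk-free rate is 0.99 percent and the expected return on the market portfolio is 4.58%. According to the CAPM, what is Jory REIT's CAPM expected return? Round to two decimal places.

β = ρ × σ_i / σ_m = 0.423 × 41.76% / 20.70% = 0.8534
MRP = 4.58% − 0.99% = 3.59%
E(R) = 0.99% + 0.8534 × 3.59% = 4.05%

4.05%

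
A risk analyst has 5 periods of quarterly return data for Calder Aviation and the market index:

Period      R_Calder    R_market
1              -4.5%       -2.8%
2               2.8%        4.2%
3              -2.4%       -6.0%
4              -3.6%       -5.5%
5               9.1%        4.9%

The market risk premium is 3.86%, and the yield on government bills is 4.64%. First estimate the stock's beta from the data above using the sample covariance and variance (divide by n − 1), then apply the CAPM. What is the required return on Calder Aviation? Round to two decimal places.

8.30%

Mean R_i = (-4.5 + 2.8 − 2.4 − 3.6 + 9.1) / 5 = 0.2800%
Mean R_m = (-2.8 + 4.2 − 6.0 − 5.5 + 4.9) / 5 = -1.0400%
Σ(R_i − R̄_i)(R_m − R̄_m) = 104.6060  ⇒  Cov = 104.6060 / 4 = 26.1515
Σ(R_m − R̄_m)² = 110.3320  ⇒  Var(R_m) = 110.3320 / 4 = 27.5830
β = Cov / Var(R_m) = 26.1515 / 27.5830 = 0.9481
E(R) = R_f + β × MRP = 4.64% + 0.9481 × 3.86% = 8.30%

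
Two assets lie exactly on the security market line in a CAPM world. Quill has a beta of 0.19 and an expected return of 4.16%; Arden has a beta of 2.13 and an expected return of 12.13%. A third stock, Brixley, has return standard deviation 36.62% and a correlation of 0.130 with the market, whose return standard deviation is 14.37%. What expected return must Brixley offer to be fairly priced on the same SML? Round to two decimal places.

4.74%

MRP = (12.13% − 4.16%) / (2.13 − 0.19) = 4.1082%
R_f = 4.16% − 0.19 × 4.1082% = 3.3794%
β_Brixley = ρ·σ_i/σ_m = 0.130 × 36.62 / 14.37 = 0.3313
E(R_Brixley) = R_f + β × MRP = 3.3794% + 0.3313 × 4.1082% = 4.74%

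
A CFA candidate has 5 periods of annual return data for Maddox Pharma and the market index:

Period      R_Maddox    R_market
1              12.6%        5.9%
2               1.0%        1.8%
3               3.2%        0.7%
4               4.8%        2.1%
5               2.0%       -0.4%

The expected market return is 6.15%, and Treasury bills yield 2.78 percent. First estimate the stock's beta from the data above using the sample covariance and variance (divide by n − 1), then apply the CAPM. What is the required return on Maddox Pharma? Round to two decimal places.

8.71%

Mean R_i = (12.6 + 1.0 + 3.2 + 4.8 + 2.0) / 5 = 4.7200%
Mean R_m = (5.9 + 1.8 + 0.7 + 2.1 − 0.4) / 5 = 2.0200%
Σ(R_i − R̄_i)(R_m − R̄_m) = 39.9880  ⇒  Cov = 39.9880 / 4 = 9.9970
Σ(R_m − R̄_m)² = 22.7080  ⇒  Var(R_m) = 22.7080 / 4 = 5.6770
β = Cov / Var(R_m) = 9.9970 / 5.6770 = 1.7610
MRP = 6.15% − 2.78% = 3.37%
E(R) = R_f + β × MRP = 2.78% + 1.7610 × 3.37% = 8.71%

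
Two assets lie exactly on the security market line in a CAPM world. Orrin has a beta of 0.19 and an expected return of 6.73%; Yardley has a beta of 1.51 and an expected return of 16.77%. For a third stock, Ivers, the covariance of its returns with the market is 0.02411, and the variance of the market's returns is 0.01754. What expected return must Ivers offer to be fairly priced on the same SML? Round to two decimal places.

15.74%

MRP = (16.77% − 6.73%) / (1.51 − 0.19) = 7.6061%
R_f = 6.73% − 0.19 × 7.6061% = 5.2848%
β_Ivers = Cov / Var(R_m) = 0.02411 / 0.01754 = 1.3746
E(R_Ivers) = R_f + β × MRP = 5.2848% + 1.3746 × 7.6061% = 15.74%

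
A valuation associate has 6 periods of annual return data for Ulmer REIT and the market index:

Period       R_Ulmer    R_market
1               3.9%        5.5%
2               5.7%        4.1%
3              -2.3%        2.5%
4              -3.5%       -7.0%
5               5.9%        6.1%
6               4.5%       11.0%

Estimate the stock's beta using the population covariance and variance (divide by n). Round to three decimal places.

0.541

Mean R_i = (3.9 + 5.7 − 2.3 − 3.5 + 5.9 + 4.5) / 6 = 2.3667%
Mean R_m = (5.5 + 4.1 + 2.5 − 7.0 + 6.1 + 11.0) / 6 = 3.7000%
Σ(R_i − R̄_i)(R_m − R̄_m) = 96.5200  ⇒  Cov = 96.5200 / 6 = 16.0867
Σ(R_m − R̄_m)² = 178.3800  ⇒  Var(R_m) = 178.3800 / 6 = 29.7300
β = Cov / Var(R_m) = 16.0867 / 29.7300 = 0.5411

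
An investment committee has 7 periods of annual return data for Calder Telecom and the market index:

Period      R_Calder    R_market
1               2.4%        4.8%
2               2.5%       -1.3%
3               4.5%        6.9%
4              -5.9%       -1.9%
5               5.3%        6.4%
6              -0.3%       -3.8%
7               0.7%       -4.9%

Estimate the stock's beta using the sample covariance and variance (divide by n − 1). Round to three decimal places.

0.494

Mean R_i = (2.4 + 2.5 + 4.5 − 5.9 + 5.3 − 0.3 + 0.7) / 7 = 1.3143%
Mean R_m = (4.8 − 1.3 + 6.9 − 1.9 + 6.4 − 3.8 − 4.9) / 7 = 0.8857%
Σ(R_i − R̄_i)(R_m − R̄_m) = 74.0114  ⇒  Cov = 74.0114 / 6 = 12.3352
Σ(R_m − R̄_m)² = 149.8686  ⇒  Var(R_m) = 149.8686 / 6 = 24.9781
β = Cov / Var(R_m) = 12.3352 / 24.9781 = 0.4938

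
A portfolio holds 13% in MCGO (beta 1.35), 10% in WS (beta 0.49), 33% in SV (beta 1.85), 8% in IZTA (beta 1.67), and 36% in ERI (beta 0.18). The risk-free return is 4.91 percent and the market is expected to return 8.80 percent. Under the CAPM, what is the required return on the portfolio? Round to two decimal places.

β_P = Σ w_i β_i = 0.13×1.35 + 0.10×0.49 + 0.33×1.85 + 0.08×1.67 + 0.36×0.18 = 1.0334
MRP = 8.80% − 4.91% = 3.89%
E(R_P) = R_f + β_P × MRP = 4.91% + 1.0334 × 3.89% = 8.93%

8.93%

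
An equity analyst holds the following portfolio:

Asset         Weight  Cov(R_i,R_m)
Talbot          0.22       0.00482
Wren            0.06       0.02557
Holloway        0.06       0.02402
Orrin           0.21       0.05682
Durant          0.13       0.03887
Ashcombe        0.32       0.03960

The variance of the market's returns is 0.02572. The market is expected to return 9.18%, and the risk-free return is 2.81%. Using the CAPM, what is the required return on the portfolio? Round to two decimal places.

11.15%

β_Talbot = 0.00482 / 0.02572 = 0.1874
β_Wren = 0.02557 / 0.02572 = 0.9942
β_Holloway = 0.02402 / 0.02572 = 0.9339
β_Orrin = 0.05682 / 0.02572 = 2.2092
β_Durant = 0.03887 / 0.02572 = 1.5113
β_Ashcombe = 0.03960 / 0.02572 = 1.5397
β_P = Σ w_i β_i = 0.22×0.1874 + 0.06×0.9942 + 0.06×0.9339 + 0.21×2.2092 + 0.13×1.5113 + 0.32×1.5397 = 1.3100
MRP = 9.18% − 2.81% = 6.37%
E(R_P) = R_f + β_P × MRP = 2.81% + 1.3100 × 6.37% = 11.15%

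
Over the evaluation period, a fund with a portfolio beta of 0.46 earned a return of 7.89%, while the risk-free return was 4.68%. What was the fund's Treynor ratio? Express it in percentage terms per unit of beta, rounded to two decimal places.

6.98%

Treynor = (R_P − R_f) / β_P = (7.89% − 4.68%) / 0.4600 = 3.21% / 0.4600 = 6.98%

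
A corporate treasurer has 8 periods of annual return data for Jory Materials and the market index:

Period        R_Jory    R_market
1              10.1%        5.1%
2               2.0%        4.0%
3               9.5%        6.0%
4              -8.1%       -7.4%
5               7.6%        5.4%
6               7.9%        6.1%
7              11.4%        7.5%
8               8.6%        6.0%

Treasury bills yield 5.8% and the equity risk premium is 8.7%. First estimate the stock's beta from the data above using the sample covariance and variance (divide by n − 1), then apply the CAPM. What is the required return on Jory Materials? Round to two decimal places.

16.97%

Mean R_i = (10.1 + 2.0 + 9.5 − 8.1 + 7.6 + 7.9 + 11.4 + 8.6) / 8 = 6.1250%
Mean R_m = (5.1 + 4.0 + 6.0 − 7.4 + 5.4 + 6.1 + 7.5 + 6.0) / 8 = 4.0875%
Σ(R_i − R̄_i)(R_m − R̄_m) = 202.4925  ⇒  Cov = 202.4925 / 7 = 28.9275
Σ(R_m − R̄_m)² = 157.7288  ⇒  Var(R_m) = 157.7288 / 7 = 22.5327
β = Cov / Var(R_m) = 28.9275 / 22.5327 = 1.2838
E(R) = R_f + β × MRP = 5.8% + 1.2838 × 8.7% = 16.97%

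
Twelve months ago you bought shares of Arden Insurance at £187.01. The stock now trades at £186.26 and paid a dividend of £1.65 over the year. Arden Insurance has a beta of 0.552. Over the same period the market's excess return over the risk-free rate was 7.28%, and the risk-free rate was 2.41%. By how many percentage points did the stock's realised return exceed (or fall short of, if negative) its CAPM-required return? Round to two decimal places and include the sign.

-5.95%

Realised HPR = (P1 + D1 − P0) / P0 = (186.26 + 1.65 − 187.01) / 187.01 = 0.90 / 187.01 = 0.4813%
CAPM required = R_f + β·MRP = 2.41% + 0.552 × 7.28% = 6.42856%
α = realised − required = 0.4813% − 6.42856% = -5.95%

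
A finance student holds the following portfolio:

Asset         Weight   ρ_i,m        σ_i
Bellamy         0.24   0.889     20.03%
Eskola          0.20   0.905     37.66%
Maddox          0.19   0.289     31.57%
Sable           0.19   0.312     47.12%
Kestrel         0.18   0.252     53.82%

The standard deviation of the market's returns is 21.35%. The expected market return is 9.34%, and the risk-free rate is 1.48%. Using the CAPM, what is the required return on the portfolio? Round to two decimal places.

8.13%

β_Bellamy = 0.889 × 20.03% / 21.35% = 0.8340
β_Eskola = 0.905 × 37.66% / 21.35% = 1.5964
β_Maddox = 0.289 × 31.57% / 21.35% = 0.4273
β_Sable = 0.312 × 47.12% / 21.35% = 0.6886
β_Kestrel = 0.252 × 53.82% / 21.35% = 0.6353
β_P = Σ w_i β_i = 0.24×0.8340 + 0.20×1.5964 + 0.19×0.4273 + 0.19×0.6886 + 0.18×0.6353 = 0.8458
MRP = 9.34% − 1.48% = 7.86%
E(R_P) = R_f + β_P × MRP = 1.48% + 0.8458 × 7.86% = 8.13%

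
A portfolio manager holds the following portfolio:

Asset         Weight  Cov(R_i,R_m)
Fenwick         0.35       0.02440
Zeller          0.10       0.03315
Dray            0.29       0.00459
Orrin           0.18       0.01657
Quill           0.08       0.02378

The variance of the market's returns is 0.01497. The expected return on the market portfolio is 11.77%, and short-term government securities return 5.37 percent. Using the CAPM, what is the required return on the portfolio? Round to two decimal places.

β_Fenwick = 0.02440 / 0.01497 = 1.6299
β_Zeller = 0.03315 / 0.01497 = 2.2144
β_Dray = 0.00459 / 0.01497 = 0.3066
β_Orrin = 0.01657 / 0.01497 = 1.1069
β_Quill = 0.02378 / 0.01497 = 1.5885
β_P = Σ w_i β_i = 0.35×1.6299 + 0.10×2.2144 + 0.29×0.3066 + 0.18×1.1069 + 0.08×1.5885 = 1.2071
MRP = 11.77% − 5.37% = 6.40%
E(R_P) = R_f + β_P × MRP = 5.37% + 1.2071 × 6.40% = 13.10%

13.10%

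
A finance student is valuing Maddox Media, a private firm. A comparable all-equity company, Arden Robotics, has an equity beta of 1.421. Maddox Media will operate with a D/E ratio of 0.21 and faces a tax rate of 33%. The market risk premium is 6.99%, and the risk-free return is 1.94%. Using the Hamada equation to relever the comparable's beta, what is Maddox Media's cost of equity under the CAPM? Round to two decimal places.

β_L = β_U × [1 + (1 − t)(D/E)] = 1.421 × [1 + (1 − 0.33) × 0.21]
    = 1.421 × [1 + 0.67 × 0.21] = 1.421 × 1.1407 = 1.6209
E(R) = R_f + β_L × MRP = 1.94% + 1.6209 × 6.99% = 13.27%

13.27%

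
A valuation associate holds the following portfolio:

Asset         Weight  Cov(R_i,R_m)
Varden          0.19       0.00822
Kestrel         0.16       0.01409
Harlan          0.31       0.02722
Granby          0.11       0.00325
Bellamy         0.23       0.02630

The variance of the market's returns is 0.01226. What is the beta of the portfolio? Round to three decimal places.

β_Varden = 0.00822 / 0.01226 = 0.6705
β_Kestrel = 0.01409 / 0.01226 = 1.1493
β_Harlan = 0.02722 / 0.01226 = 2.2202
β_Granby = 0.00325 / 0.01226 = 0.2651
β_Bellamy = 0.02630 / 0.01226 = 2.1452
β_P = Σ w_i β_i = 0.19×0.6705 + 0.16×1.1493 + 0.31×2.2202 + 0.11×0.2651 + 0.23×2.1452 = 1.5221

1.522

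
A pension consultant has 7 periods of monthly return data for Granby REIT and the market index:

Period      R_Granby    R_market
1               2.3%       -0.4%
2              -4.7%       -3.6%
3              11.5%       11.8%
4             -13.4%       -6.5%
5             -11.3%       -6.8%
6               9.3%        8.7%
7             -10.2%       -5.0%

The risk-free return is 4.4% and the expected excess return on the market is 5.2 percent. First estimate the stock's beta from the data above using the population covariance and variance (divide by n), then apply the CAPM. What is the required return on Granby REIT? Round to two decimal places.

11.16%

Mean R_i = (2.3 − 4.7 + 11.5 − 13.4 − 11.3 + 9.3 − 10.2) / 7 = -2.3571%
Mean R_m = (-0.4 − 3.6 + 11.8 − 6.5 − 6.8 + 8.7 − 5.0) / 7 = -0.2571%
Σ(R_i − R̄_i)(R_m − R̄_m) = 443.3071  ⇒  Cov = 443.3071 / 7 = 63.3296
Σ(R_m − R̄_m)² = 341.0771  ⇒  Var(R_m) = 341.0771 / 7 = 48.7253
β = Cov / Var(R_m) = 63.3296 / 48.7253 = 1.2997
E(R) = R_f + β × MRP = 4.4% + 1.2997 × 5.2% = 11.16%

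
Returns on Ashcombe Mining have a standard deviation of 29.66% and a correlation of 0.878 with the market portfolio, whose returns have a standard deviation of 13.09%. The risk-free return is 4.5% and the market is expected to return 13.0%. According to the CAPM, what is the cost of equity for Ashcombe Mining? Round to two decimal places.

β = ρ × σ_i / σ_m = 0.878 × 29.66% / 13.09% = 1.9894
MRP = 13.0% − 4.5% = 8.50%
E(R) = 4.5% + 1.9894 × 8.5% = 21.41%

21.41%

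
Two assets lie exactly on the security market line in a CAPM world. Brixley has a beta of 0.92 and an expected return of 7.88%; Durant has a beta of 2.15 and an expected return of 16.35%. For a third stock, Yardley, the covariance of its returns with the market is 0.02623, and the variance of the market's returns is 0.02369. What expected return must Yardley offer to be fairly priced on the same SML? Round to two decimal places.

MRP = (16.35% − 7.88%) / (2.15 − 0.92) = 6.8862%
R_f = 7.88% − 0.92 × 6.8862% = 1.5447%
β_Yardley = Cov / Var(R_m) = 0.02623 / 0.02369 = 1.1072
E(R_Yardley) = R_f + β × MRP = 1.5447% + 1.1072 × 6.8862% = 9.17%

9.17%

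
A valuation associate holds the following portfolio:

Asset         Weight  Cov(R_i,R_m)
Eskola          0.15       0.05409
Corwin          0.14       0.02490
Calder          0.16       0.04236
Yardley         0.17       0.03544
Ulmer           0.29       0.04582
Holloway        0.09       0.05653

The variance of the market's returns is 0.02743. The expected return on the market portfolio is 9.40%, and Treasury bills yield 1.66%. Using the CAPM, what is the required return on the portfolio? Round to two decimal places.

β_Eskola = 0.05409 / 0.02743 = 1.9719
β_Corwin = 0.02490 / 0.02743 = 0.9078
β_Calder = 0.04236 / 0.02743 = 1.5443
β_Yardley = 0.03544 / 0.02743 = 1.2920
β_Ulmer = 0.04582 / 0.02743 = 1.6704
β_Holloway = 0.05653 / 0.02743 = 2.0609
β_P = Σ w_i β_i = 0.15×1.9719 + 0.14×0.9078 + 0.16×1.5443 + 0.17×1.2920 + 0.29×1.6704 + 0.09×2.0609 = 1.5595
MRP = 9.40% − 1.66% = 7.74%
E(R_P) = R_f + β_P × MRP = 1.66% + 1.5595 × 7.74% = 13.73%

13.73%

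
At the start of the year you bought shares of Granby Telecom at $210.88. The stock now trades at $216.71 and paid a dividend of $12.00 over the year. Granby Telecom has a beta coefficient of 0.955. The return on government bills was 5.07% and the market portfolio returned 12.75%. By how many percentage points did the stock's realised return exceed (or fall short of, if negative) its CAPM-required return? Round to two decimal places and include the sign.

Realised HPR = (P1 + D1 − P0) / P0 = (216.71 + 12.00 − 210.88) / 210.88 = 17.83 / 210.88 = 8.4550%
MRP = 12.75% − 5.07% = 7.68%
CAPM required = R_f + β·MRP = 5.07% + 0.955 × 7.68% = 12.40440%
α = realised − required = 8.4550% − 12.40440% = -3.95%

-3.95%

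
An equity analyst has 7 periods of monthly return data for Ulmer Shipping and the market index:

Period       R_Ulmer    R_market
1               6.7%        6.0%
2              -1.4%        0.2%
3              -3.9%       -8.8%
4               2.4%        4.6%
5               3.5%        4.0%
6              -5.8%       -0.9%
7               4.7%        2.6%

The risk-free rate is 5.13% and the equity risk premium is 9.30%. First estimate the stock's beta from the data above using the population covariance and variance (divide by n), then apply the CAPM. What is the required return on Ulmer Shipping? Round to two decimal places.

Mean R_i = (6.7 − 1.4 − 3.9 + 2.4 + 3.5 − 5.8 + 4.7) / 7 = 0.8857%
Mean R_m = (6.0 + 0.2 − 8.8 + 4.6 + 4.0 − 0.9 + 2.6) / 7 = 1.1000%
Σ(R_i − R̄_i)(R_m − R̄_m) = 109.9000  ⇒  Cov = 109.9000 / 7 = 15.7000
Σ(R_m − R̄_m)² = 149.7400  ⇒  Var(R_m) = 149.7400 / 7 = 21.3914
β = Cov / Var(R_m) = 15.7000 / 21.3914 = 0.7339
E(R) = R_f + β × MRP = 5.13% + 0.7339 × 9.30% = 11.96%

11.96%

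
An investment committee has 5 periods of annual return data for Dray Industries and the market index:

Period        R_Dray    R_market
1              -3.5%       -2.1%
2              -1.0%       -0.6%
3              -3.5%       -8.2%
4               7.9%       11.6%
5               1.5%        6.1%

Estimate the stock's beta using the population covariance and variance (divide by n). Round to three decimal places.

0.578

Mean R_i = (-3.5 − 1.0 − 3.5 + 7.9 + 1.5) / 5 = 0.2800%
Mean R_m = (-2.1 − 0.6 − 8.2 + 11.6 + 6.1) / 5 = 1.3600%
Σ(R_i − R̄_i)(R_m − R̄_m) = 135.5360  ⇒  Cov = 135.5360 / 5 = 27.1072
Σ(R_m − R̄_m)² = 234.5320  ⇒  Var(R_m) = 234.5320 / 5 = 46.9064
β = Cov / Var(R_m) = 27.1072 / 46.9064 = 0.5779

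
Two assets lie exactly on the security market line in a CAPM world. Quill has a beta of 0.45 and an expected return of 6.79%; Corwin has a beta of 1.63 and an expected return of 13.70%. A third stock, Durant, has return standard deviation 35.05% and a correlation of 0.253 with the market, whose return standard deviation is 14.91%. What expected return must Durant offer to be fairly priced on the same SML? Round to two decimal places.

MRP = (13.70% − 6.79%) / (1.63 − 0.45) = 5.8559%
R_f = 6.79% − 0.45 × 5.8559% = 4.1548%
β_Durant = ρ·σ_i/σ_m = 0.253 × 35.05 / 14.91 = 0.5947
E(R_Durant) = R_f + β × MRP = 4.1548% + 0.5947 × 5.8559% = 7.64%

7.64%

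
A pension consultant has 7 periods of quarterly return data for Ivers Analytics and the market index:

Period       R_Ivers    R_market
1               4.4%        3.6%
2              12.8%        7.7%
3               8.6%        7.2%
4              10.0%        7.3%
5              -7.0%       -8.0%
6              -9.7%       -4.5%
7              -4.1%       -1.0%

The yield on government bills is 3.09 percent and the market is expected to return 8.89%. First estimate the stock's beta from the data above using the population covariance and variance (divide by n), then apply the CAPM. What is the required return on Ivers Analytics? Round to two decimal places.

Mean R_i = (4.4 + 12.8 + 8.6 + 10.0 − 7.0 − 9.7 − 4.1) / 7 = 2.1429%
Mean R_m = (3.6 + 7.7 + 7.2 + 7.3 − 8.0 − 4.5 − 1.0) / 7 = 1.7571%
Σ(R_i − R̄_i)(R_m − R̄_m) = 326.7129  ⇒  Cov = 326.7129 / 7 = 46.6733
Σ(R_m − R̄_m)² = 241.0171  ⇒  Var(R_m) = 241.0171 / 7 = 34.4310
β = Cov / Var(R_m) = 46.6733 / 34.4310 = 1.3556
MRP = 8.89% − 3.09% = 5.80%
E(R) = R_f + β × MRP = 3.09% + 1.3556 × 5.80% = 10.95%

10.95%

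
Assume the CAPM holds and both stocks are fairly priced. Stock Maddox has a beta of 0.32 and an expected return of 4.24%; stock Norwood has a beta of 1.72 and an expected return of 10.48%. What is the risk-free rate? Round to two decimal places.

2.81%

Both satisfy E(R) = R_f + β·MRP, so the slope of the SML is
MRP = (10.48% − 4.24%) / (1.72 − 0.32) = 6.24% / 1.40 = 4.4571%
R_f = E(R_Maddox) − β_Maddox·MRP = 4.24% − 0.32 × 4.4571% = 2.8137%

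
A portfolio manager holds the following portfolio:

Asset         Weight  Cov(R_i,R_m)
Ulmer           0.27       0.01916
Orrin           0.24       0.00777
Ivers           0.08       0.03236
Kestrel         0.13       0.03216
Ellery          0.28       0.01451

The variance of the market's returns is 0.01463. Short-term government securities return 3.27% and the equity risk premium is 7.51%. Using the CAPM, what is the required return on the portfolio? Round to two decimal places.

12.44%

β_Ulmer = 0.01916 / 0.01463 = 1.3096
β_Orrin = 0.00777 / 0.01463 = 0.5311
β_Ivers = 0.03236 / 0.01463 = 2.2119
β_Kestrel = 0.03216 / 0.01463 = 2.1982
β_Ellery = 0.01451 / 0.01463 = 0.9918
β_P = Σ w_i β_i = 0.27×1.3096 + 0.24×0.5311 + 0.08×2.2119 + 0.13×2.1982 + 0.28×0.9918 = 1.2215
E(R_P) = R_f + β_P × MRP = 3.27% + 1.2215 × 7.51% = 12.44%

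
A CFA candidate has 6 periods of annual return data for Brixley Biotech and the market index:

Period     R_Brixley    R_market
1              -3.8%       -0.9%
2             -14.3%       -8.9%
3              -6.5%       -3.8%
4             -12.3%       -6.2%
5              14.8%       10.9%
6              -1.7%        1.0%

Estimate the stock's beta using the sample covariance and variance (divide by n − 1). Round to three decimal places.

1.485

Mean R_i = (-3.8 − 14.3 − 6.5 − 12.3 + 14.8 − 1.7) / 6 = -3.9667%
Mean R_m = (-0.9 − 8.9 − 3.8 − 6.2 + 10.9 + 1.0) / 6 = -1.3167%
Σ(R_i − R̄_i)(R_m − R̄_m) = 359.9333  ⇒  Cov = 359.9333 / 5 = 71.9867
Σ(R_m − R̄_m)² = 242.3083  ⇒  Var(R_m) = 242.3083 / 5 = 48.4617
β = Cov / Var(R_m) = 71.9867 / 48.4617 = 1.4854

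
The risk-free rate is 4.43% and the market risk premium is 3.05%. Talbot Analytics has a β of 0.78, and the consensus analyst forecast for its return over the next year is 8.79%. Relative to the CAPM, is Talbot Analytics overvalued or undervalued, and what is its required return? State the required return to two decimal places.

Required return = R_f + β·MRP = 4.43% + 0.78 × 3.05% = 6.81%
Forecast 8.79% > required 6.81% → the stock plots above the SML → undervalued.

Undervalued; required return 6.81%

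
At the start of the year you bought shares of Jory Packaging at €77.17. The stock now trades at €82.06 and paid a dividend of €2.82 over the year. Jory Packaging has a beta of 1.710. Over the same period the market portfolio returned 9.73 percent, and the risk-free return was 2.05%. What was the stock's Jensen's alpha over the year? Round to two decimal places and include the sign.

Realised HPR = (P1 + D1 − P0) / P0 = (82.06 + 2.82 − 77.17) / 77.17 = 7.71 / 77.17 = 9.9909%
MRP = 9.73% − 2.05% = 7.68%
CAPM required = R_f + β·MRP = 2.05% + 1.710 × 7.68% = 15.18280%
α = realised − required = 9.9909% − 15.18280% = -5.19%

-5.19%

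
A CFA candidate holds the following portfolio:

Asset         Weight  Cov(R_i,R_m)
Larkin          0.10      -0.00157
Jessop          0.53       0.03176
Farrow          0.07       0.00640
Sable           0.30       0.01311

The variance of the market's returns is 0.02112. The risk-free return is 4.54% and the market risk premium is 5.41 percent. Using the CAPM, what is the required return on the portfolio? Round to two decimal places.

9.93%

β_Larkin = -0.00157 / 0.02112 = -0.0743
β_Jessop = 0.03176 / 0.02112 = 1.5038
β_Farrow = 0.00640 / 0.02112 = 0.3030
β_Sable = 0.01311 / 0.02112 = 0.6207
β_P = Σ w_i β_i = 0.10×-0.0743 + 0.53×1.5038 + 0.07×0.3030 + 0.30×0.6207 = 0.9970
E(R_P) = R_f + β_P × MRP = 4.54% + 0.9970 × 5.41% = 9.93%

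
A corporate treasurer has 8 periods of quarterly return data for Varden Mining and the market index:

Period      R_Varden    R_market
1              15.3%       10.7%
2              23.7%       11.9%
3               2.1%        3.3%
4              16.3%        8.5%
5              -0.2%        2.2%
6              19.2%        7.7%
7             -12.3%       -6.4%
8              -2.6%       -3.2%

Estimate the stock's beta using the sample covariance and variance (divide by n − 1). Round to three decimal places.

Mean R_i = (15.3 + 23.7 + 2.1 + 16.3 − 0.2 + 19.2 − 12.3 − 2.6) / 8 = 7.6875%
Mean R_m = (10.7 + 11.9 + 3.3 + 8.5 + 2.2 + 7.7 − 6.4 − 3.2) / 8 = 4.3375%
Σ(R_i − R̄_i)(R_m − R̄_m) = 558.9038  ⇒  Cov = 558.9038 / 7 = 79.8434
Σ(R_m − R̄_m)² = 304.0588  ⇒  Var(R_m) = 304.0588 / 7 = 43.4370
β = Cov / Var(R_m) = 79.8434 / 43.4370 = 1.8381

1.838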